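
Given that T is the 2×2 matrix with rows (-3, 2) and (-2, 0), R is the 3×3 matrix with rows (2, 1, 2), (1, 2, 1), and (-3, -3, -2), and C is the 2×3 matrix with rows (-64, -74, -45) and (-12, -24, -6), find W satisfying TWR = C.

Isolating W: multiply by T⁻¹ from the left and R⁻¹ from the right, so W = T⁻¹CR⁻¹.
T has determinant 4; T⁻¹ = [[0, -1/2], [1/2, -3/4]].
R has determinant 3; R⁻¹ = [[-1/3, -4/3, -1], [-1/3, 2/3, 0], [1, 1, 1]].
T⁻¹C = [[6, 12, 3], [-23, -19, -18]].
W = (T⁻¹C)R⁻¹ = [[-3, 3, -3], [-4, 0, 5]].

W = [[-3, 3, -3], [-4, 0, 5]]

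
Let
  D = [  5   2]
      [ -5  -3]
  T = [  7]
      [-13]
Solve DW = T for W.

D is on the left of W, so left-multiply by D⁻¹: W = D⁻¹T.
det D = -5; the adjugate gives D⁻¹ = [[3/5, 2/5], [-1, -1]].
W = D⁻¹T = [[3/5, 2/5], [-1, -1]] · [[7], [-13]] = [[-1], [6]].

W = [[-1], [6]]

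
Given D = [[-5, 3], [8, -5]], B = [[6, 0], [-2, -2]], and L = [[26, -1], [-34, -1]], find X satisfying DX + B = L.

X = [[-4, 2], [0, 3]]

DX = L − B = [[20, -1], [-32, 1]].
Since D multiplies X on the left, X = D⁻¹(L − B).
det D = 1, so D⁻¹ = [[-5, -3], [-8, -5]].
X = D⁻¹(L − B) = [[-4, 2], [0, 3]].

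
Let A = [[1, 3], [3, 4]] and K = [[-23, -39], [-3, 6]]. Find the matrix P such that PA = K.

P = [[-5, -6], [6, -3]]

Since A sits to the right of P, P = KA⁻¹.
det A = -5, so A⁻¹ = [[-4/5, 3/5], [3/5, -1/5]].
P = KA⁻¹ = [[-23, -39], [-3, 6]] · [[-4/5, 3/5], [3/5, -1/5]] = [[-5, -6], [6, -3]].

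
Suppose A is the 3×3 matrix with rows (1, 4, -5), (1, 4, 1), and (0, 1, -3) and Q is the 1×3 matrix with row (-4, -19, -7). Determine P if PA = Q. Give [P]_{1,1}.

Since A sits to the right of P, P = QA⁻¹.
det A = -6, so A⁻¹ = [[13/6, -7/6, -4], [-1/2, 1/2, 1], [-1/6, 1/6, 0]].
P = QA⁻¹ = [[-4, -19, -7]] · [[13/6, -7/6, -4], [-1/2, 1/2, 1], [-1/6, 1/6, 0]] = [[2, -6, -3]].

2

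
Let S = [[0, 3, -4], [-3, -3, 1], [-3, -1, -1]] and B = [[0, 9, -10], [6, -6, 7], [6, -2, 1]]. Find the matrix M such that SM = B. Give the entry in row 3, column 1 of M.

Left-multiplying both sides by S⁻¹ gives M = S⁻¹B.
det S = 6, so S⁻¹ = [[2/3, 7/6, -3/2], [-1, -2, 2], [-1, -3/2, 3/2]].
M = S⁻¹B = [[2/3, 7/6, -3/2], [-1, -2, 2], [-1, -3/2, 3/2]] · [[0, 9, -10], [6, -6, 7], [6, -2, 1]] = [[-2, 2, 0], [0, -1, -2], [0, -3, 1]].

0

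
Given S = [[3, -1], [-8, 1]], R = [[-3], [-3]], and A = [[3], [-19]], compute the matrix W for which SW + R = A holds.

W = [[2], [0]]

SW = A − R = [[6], [-16]].
Since S multiplies W on the left, W = S⁻¹(A − R).
S has determinant -5; S⁻¹ = [[-1/5, -1/5], [-8/5, -3/5]].
W = S⁻¹(A − R) = [[2], [0]].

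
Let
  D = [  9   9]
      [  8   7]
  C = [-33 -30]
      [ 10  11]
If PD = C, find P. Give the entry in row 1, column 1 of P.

D is on the right of P, so right-multiply by D⁻¹: P = CD⁻¹.
D has determinant -9; D⁻¹ = [[-7/9, 1], [8/9, -1]].
P = CD⁻¹ = [[-33, -30], [10, 11]] · [[-7/9, 1], [8/9, -1]] = [[-1, -3], [2, -1]].

-1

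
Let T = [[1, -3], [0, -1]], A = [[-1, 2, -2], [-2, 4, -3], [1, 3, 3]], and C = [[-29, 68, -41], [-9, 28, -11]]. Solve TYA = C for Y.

Y = [[-2, 0, -4], [-1, -5, -2]]

Isolating Y: multiply by T⁻¹ from the left and A⁻¹ from the right, so Y = T⁻¹CA⁻¹.
det T = -1; the adjugate gives T⁻¹ = [[1, -3], [0, -1]].
A has determinant 5; A⁻¹ = [[21/5, -12/5, 2/5], [3/5, -1/5, 1/5], [-2, 1, 0]].
T⁻¹C = [[-2, -16, -8], [9, -28, 11]].
Y = (T⁻¹C)A⁻¹ = [[-2, 0, -4], [-1, -5, -2]].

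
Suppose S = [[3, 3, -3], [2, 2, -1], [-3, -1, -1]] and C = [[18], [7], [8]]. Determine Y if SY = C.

S is on the left of Y, so left-multiply by S⁻¹: Y = S⁻¹C.
det S = -6; the adjugate gives S⁻¹ = [[1/2, -1, -1/2], [-5/6, 2, 1/2], [-2/3, 1, 0]].
Y = S⁻¹C = [[1/2, -1, -1/2], [-5/6, 2, 1/2], [-2/3, 1, 0]] · [[18], [7], [8]] = [[-2], [3], [-5]].

Y = [[-2], [3], [-5]]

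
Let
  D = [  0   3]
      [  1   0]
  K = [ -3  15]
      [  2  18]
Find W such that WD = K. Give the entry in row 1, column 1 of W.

5

D is on the right of W, so right-multiply by D⁻¹: W = KD⁻¹.
D has determinant -3; D⁻¹ = [[0, 1], [1/3, 0]].
W = KD⁻¹ = [[-3, 15], [2, 18]] · [[0, 1], [1/3, 0]] = [[5, -3], [6, 2]].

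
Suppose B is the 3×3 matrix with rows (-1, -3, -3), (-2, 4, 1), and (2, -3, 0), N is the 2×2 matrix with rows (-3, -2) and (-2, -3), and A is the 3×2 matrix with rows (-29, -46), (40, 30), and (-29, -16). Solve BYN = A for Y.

Left-multiply by B⁻¹ and right-multiply by N⁻¹: Y = B⁻¹AN⁻¹.
B has determinant -3; B⁻¹ = [[-1, -3, -3], [-2/3, -2, -7/3], [2/3, 3, 10/3]].
det N = 5; the adjugate gives N⁻¹ = [[-3/5, 2/5], [2/5, -3/5]].
B⁻¹A = [[-4, 4], [7, 8], [4, 6]].
Y = (B⁻¹A)N⁻¹ = [[4, -4], [-1, -2], [0, -2]].

Y = [[4, -4], [-1, -2], [0, -2]]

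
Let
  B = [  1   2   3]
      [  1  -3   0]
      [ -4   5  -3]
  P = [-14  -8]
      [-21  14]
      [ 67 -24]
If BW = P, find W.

W = [[-6, -1], [5, -5], [-6, 1]]

B is on the left of W, so left-multiply by B⁻¹: W = B⁻¹P.
det B = -6; the adjugate gives B⁻¹ = [[-3/2, -7/2, -3/2], [-1/2, -3/2, -1/2], [7/6, 13/6, 5/6]].
W = B⁻¹P = [[-3/2, -7/2, -3/2], [-1/2, -3/2, -1/2], [7/6, 13/6, 5/6]] · [[-14, -8], [-21, 14], [67, -24]] = [[-6, -1], [5, -5], [-6, 1]].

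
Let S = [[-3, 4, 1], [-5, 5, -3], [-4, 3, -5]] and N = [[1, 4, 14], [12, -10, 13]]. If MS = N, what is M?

S is on the right of M, so right-multiply by S⁻¹: M = NS⁻¹.
det S = 1, so S⁻¹ = [[-16, 23, -17], [-13, 19, -14], [5, -7, 5]].
M = NS⁻¹ = [[1, 4, 14], [12, -10, 13]] · [[-16, 23, -17], [-13, 19, -14], [5, -7, 5]] = [[2, 1, -3], [3, -5, 1]].

M = [[2, 1, -3], [3, -5, 1]]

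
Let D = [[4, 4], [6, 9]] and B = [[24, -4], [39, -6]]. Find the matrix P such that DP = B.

P = [[5, -1], [1, 0]]

Since D multiplies P on the left, P = D⁻¹B.
det D = 12, so D⁻¹ = [[3/4, -1/3], [-1/2, 1/3]].
P = D⁻¹B = [[3/4, -1/3], [-1/2, 1/3]] · [[24, -4], [39, -6]] = [[5, -1], [1, 0]].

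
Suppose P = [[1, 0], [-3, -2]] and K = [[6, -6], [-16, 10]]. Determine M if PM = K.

Since P multiplies M on the left, M = P⁻¹K.
det P = -2, so P⁻¹ = [[1, 0], [-3/2, -1/2]].
M = P⁻¹K = [[1, 0], [-3/2, -1/2]] · [[6, -6], [-16, 10]] = [[6, -6], [-1, 4]].

M = [[6, -6], [-1, 4]]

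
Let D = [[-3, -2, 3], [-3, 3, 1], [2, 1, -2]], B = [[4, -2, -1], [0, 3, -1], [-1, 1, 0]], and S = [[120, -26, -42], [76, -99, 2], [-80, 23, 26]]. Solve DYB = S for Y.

Y = [[-5, 2, -2], [-1, -5, -4], [5, 2, -2]]

Left-multiply by D⁻¹ and right-multiply by B⁻¹: Y = D⁻¹SB⁻¹.
D has determinant 2; D⁻¹ = [[-7/2, -1/2, -11/2], [-2, 0, -3], [-9/2, -1/2, -15/2]].
det B = -1, so B⁻¹ = [[-1, 1, -5], [-1, 1, -4], [-3, 2, -12]].
D⁻¹S = [[-18, 14, 3], [0, -17, 6], [22, -6, -7]].
Y = (D⁻¹S)B⁻¹ = [[-5, 2, -2], [-1, -5, -4], [5, 2, -2]].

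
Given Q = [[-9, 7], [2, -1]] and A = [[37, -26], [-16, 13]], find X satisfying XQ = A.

Right-multiplying both sides by Q⁻¹ gives X = AQ⁻¹.
det Q = -5, so Q⁻¹ = [[1/5, 7/5], [2/5, 9/5]].
X = AQ⁻¹ = [[37, -26], [-16, 13]] · [[1/5, 7/5], [2/5, 9/5]] = [[-3, 5], [2, 1]].

X = [[-3, 5], [2, 1]]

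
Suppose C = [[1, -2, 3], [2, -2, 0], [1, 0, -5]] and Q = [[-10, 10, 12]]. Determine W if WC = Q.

W = [[-6, 1, -6]]

Right-multiplying both sides by C⁻¹ gives W = QC⁻¹.
C has determinant -4; C⁻¹ = [[-5/2, 5/2, -3/2], [-5/2, 2, -3/2], [-1/2, 1/2, -1/2]].
W = QC⁻¹ = [[-10, 10, 12]] · [[-5/2, 5/2, -3/2], [-5/2, 2, -3/2], [-1/2, 1/2, -1/2]] = [[-6, 1, -6]].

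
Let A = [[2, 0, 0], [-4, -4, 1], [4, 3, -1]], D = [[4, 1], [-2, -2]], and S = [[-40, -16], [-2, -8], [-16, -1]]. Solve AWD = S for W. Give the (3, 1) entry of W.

W = A⁻¹SD⁻¹ (apply A⁻¹ on the left and D⁻¹ on the right).
A has determinant 2; A⁻¹ = [[1/2, 0, 0], [0, -1, -1], [2, -3, -4]].
det D = -6, so D⁻¹ = [[1/3, 1/6], [-1/3, -2/3]].
A⁻¹S = [[-20, -8], [18, 9], [-10, -4]].
W = (A⁻¹S)D⁻¹ = [[-4, 2], [3, -3], [-2, 1]].

-2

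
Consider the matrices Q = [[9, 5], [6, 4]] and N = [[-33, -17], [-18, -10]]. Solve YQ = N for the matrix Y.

Since Q sits to the right of Y, Y = NQ⁻¹.
det Q = 6; the adjugate gives Q⁻¹ = [[2/3, -5/6], [-1, 3/2]].
Y = NQ⁻¹ = [[-33, -17], [-18, -10]] · [[2/3, -5/6], [-1, 3/2]] = [[-5, 2], [-2, 0]].

Y = [[-5, 2], [-2, 0]]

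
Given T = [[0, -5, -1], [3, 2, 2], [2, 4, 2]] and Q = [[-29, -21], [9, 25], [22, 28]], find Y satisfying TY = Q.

Left-multiplying both sides by T⁻¹ gives Y = T⁻¹Q.
T has determinant 2; T⁻¹ = [[-2, 3, -4], [-1, 1, -3/2], [4, -5, 15/2]].
Y = T⁻¹Q = [[-2, 3, -4], [-1, 1, -3/2], [4, -5, 15/2]] · [[-29, -21], [9, 25], [22, 28]] = [[-3, 5], [5, 4], [4, 1]].

Y = [[-3, 5], [5, 4], [4, 1]]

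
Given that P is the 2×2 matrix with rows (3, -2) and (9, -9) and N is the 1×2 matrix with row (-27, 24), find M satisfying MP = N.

M = [[-3, -2]]

Since P sits to the right of M, M = NP⁻¹.
P has determinant -9; P⁻¹ = [[1, -2/9], [1, -1/3]].
M = NP⁻¹ = [[-27, 24]] · [[1, -2/9], [1, -1/3]] = [[-3, -2]].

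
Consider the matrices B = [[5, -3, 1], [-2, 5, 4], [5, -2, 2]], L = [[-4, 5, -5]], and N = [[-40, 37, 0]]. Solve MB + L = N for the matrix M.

MB = N − L = [[-36, 32, 5]].
Since B sits to the right of M, M = (N − L)B⁻¹.
B has determinant -3; B⁻¹ = [[-6, -4/3, 17/3], [-8, -5/3, 22/3], [7, 5/3, -19/3]].
M = (N − L)B⁻¹ = [[-5, 3, -1]].

M = [[-5, 3, -1]]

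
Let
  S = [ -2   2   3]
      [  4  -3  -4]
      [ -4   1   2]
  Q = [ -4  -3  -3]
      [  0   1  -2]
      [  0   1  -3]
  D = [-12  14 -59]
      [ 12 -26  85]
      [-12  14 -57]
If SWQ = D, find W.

W = S⁻¹DQ⁻¹ (apply S⁻¹ on the left and Q⁻¹ on the right).
S has determinant -4; S⁻¹ = [[1/2, 1/4, -1/4], [-2, -2, -1], [2, 3/2, 1/2]].
Q has determinant 4; Q⁻¹ = [[-1/4, -3, 9/4], [0, 3, -2], [0, 1, -1]].
S⁻¹D = [[0, -3, 6], [12, 10, 5], [-12, -4, -19]].
W = (S⁻¹D)Q⁻¹ = [[0, -3, 0], [-3, -1, 2], [3, 5, 0]].

W = [[0, -3, 0], [-3, -1, 2], [3, 5, 0]]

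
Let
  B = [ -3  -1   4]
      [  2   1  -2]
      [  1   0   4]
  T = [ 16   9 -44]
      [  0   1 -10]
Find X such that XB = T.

X = [[-3, 6, -5], [0, 1, -2]]

Right-multiplying both sides by B⁻¹ gives X = TB⁻¹.
det B = -6, so B⁻¹ = [[-2/3, -2/3, 1/3], [5/3, 8/3, -1/3], [1/6, 1/6, 1/6]].
X = TB⁻¹ = [[16, 9, -44], [0, 1, -10]] · [[-2/3, -2/3, 1/3], [5/3, 8/3, -1/3], [1/6, 1/6, 1/6]] = [[-3, 6, -5], [0, 1, -2]].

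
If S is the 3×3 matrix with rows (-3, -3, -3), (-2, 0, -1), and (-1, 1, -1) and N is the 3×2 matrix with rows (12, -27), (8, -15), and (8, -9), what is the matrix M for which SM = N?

Since S multiplies M on the left, M = S⁻¹N.
det S = 6; the adjugate gives S⁻¹ = [[1/6, -1, 1/2], [-1/6, 0, 1/2], [-1/3, 1, -1]].
M = S⁻¹N = [[1/6, -1, 1/2], [-1/6, 0, 1/2], [-1/3, 1, -1]] · [[12, -27], [8, -15], [8, -9]] = [[-2, 6], [2, 0], [-4, 3]].

M = [[-2, 6], [2, 0], [-4, 3]]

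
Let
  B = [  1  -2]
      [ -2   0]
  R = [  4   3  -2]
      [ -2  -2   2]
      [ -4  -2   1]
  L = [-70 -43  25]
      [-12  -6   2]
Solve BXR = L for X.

X = B⁻¹LR⁻¹ (apply B⁻¹ on the left and R⁻¹ on the right).
det B = -4, so B⁻¹ = [[0, -1/2], [-1/2, -1/4]].
det R = -2; the adjugate gives R⁻¹ = [[-1, -1/2, -1], [3, 2, 2], [2, 2, 1]].
B⁻¹L = [[6, 3, -1], [38, 23, -13]].
X = (B⁻¹L)R⁻¹ = [[1, 1, -1], [5, 1, -5]].

X = [[1, 1, -1], [5, 1, -5]]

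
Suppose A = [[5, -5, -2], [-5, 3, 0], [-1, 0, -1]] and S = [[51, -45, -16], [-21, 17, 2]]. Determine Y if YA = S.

Y = [[6, -5, 4], [-4, -1, 6]]

A is on the right of Y, so right-multiply by A⁻¹: Y = SA⁻¹.
det A = 4, so A⁻¹ = [[-3/4, -5/4, 3/2], [-5/4, -7/4, 5/2], [3/4, 5/4, -5/2]].
Y = SA⁻¹ = [[51, -45, -16], [-21, 17, 2]] · [[-3/4, -5/4, 3/2], [-5/4, -7/4, 5/2], [3/4, 5/4, -5/2]] = [[6, -5, 4], [-4, -1, 6]].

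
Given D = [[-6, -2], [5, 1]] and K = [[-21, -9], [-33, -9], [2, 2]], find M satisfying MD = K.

D is on the right of M, so right-multiply by D⁻¹: M = KD⁻¹.
D has determinant 4; D⁻¹ = [[1/4, 1/2], [-5/4, -3/2]].
M = KD⁻¹ = [[-21, -9], [-33, -9], [2, 2]] · [[1/4, 1/2], [-5/4, -3/2]] = [[6, 3], [3, -3], [-2, -2]].

M = [[6, 3], [3, -3], [-2, -2]]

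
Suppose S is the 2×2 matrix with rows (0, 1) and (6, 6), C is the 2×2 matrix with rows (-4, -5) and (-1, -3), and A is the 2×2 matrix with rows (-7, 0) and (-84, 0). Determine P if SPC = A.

P = [[3, -5], [3, -5]]

Isolating P: multiply by S⁻¹ from the left and C⁻¹ from the right, so P = S⁻¹AC⁻¹.
det S = -6; the adjugate gives S⁻¹ = [[-1, 1/6], [1, 0]].
det C = 7; the adjugate gives C⁻¹ = [[-3/7, 5/7], [1/7, -4/7]].
S⁻¹A = [[-7, 0], [-7, 0]].
P = (S⁻¹A)C⁻¹ = [[3, -5], [3, -5]].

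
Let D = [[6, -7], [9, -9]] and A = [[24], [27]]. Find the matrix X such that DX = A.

Since D multiplies X on the left, X = D⁻¹A.
D has determinant 9; D⁻¹ = [[-1, 7/9], [-1, 2/3]].
X = D⁻¹A = [[-1, 7/9], [-1, 2/3]] · [[24], [27]] = [[-3], [-6]].

X = [[-3], [-6]]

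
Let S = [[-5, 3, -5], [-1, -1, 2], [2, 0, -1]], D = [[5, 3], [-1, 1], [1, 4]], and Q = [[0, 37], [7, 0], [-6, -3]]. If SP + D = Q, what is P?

SP = Q − D = [[-5, 34], [8, -1], [-7, -7]].
S is on the left of P, so left-multiply by S⁻¹: P = S⁻¹(Q − D).
det S = -6; the adjugate gives S⁻¹ = [[-1/6, -1/2, -1/6], [-1/2, -5/2, -5/2], [-1/3, -1, -4/3]].
P = S⁻¹(Q − D) = [[-2, -4], [0, 3], [3, -1]].

P = [[-2, -4], [0, 3], [3, -1]]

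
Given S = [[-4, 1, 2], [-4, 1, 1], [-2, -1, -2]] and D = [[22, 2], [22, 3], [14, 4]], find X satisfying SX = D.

X = [[-6, -1], [-2, 0], [0, -1]]

Since S multiplies X on the left, X = S⁻¹D.
det S = 6; the adjugate gives S⁻¹ = [[-1/6, 0, -1/6], [-5/3, 2, -2/3], [1, -1, 0]].
X = S⁻¹D = [[-1/6, 0, -1/6], [-5/3, 2, -2/3], [1, -1, 0]] · [[22, 2], [22, 3], [14, 4]] = [[-6, -1], [-2, 0], [0, -1]].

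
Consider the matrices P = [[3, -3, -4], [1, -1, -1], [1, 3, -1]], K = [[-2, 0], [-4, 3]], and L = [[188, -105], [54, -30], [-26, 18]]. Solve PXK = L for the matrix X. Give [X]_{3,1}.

X = P⁻¹LK⁻¹ (apply P⁻¹ on the left and K⁻¹ on the right).
det P = -4; the adjugate gives P⁻¹ = [[-1, 15/4, 1/4], [0, -1/4, 1/4], [-1, 3, 0]].
K has determinant -6; K⁻¹ = [[-1/2, 0], [-2/3, 1/3]].
P⁻¹L = [[8, -3], [-20, 12], [-26, 15]].
X = (P⁻¹L)K⁻¹ = [[-2, -1], [2, 4], [3, 5]].

3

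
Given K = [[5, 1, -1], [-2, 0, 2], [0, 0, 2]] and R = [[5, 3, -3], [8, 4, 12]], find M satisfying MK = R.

M = [[3, 5, -5], [4, 6, 2]]

Right-multiplying both sides by K⁻¹ gives M = RK⁻¹.
det K = 4; the adjugate gives K⁻¹ = [[0, -1/2, 1/2], [1, 5/2, -2], [0, 0, 1/2]].
M = RK⁻¹ = [[5, 3, -3], [8, 4, 12]] · [[0, -1/2, 1/2], [1, 5/2, -2], [0, 0, 1/2]] = [[3, 5, -5], [4, 6, 2]].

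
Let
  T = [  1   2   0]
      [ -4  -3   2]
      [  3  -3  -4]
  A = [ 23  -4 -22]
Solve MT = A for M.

T is on the right of M, so right-multiply by T⁻¹: M = AT⁻¹.
det T = -2, so T⁻¹ = [[-9, -4, -2], [5, 2, 1], [-21/2, -9/2, -5/2]].
M = AT⁻¹ = [[23, -4, -22]] · [[-9, -4, -2], [5, 2, 1], [-21/2, -9/2, -5/2]] = [[4, -1, 5]].

M = [[4, -1, 5]]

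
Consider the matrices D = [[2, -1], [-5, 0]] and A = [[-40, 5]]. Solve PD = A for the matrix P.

D is on the right of P, so right-multiply by D⁻¹: P = AD⁻¹.
det D = -5, so D⁻¹ = [[0, -1/5], [-1, -2/5]].
P = AD⁻¹ = [[-40, 5]] · [[0, -1/5], [-1, -2/5]] = [[-5, 6]].

P = [[-5, 6]]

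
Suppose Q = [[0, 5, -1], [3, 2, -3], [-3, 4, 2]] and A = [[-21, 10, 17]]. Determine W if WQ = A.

W = [[0, -3, 4]]

Since Q sits to the right of W, W = AQ⁻¹.
det Q = -3; the adjugate gives Q⁻¹ = [[-16/3, 14/3, 13/3], [-1, 1, 1], [-6, 5, 5]].
W = AQ⁻¹ = [[-21, 10, 17]] · [[-16/3, 14/3, 13/3], [-1, 1, 1], [-6, 5, 5]] = [[0, -3, 4]].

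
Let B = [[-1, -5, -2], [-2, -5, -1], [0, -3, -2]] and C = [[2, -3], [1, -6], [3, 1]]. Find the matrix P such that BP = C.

P = [[-5, -2], [3, 3], [-6, -5]]

Left-multiplying both sides by B⁻¹ gives P = B⁻¹C.
det B = 1; the adjugate gives B⁻¹ = [[7, -4, -5], [-4, 2, 3], [6, -3, -5]].
P = B⁻¹C = [[7, -4, -5], [-4, 2, 3], [6, -3, -5]] · [[2, -3], [1, -6], [3, 1]] = [[-5, -2], [3, 3], [-6, -5]].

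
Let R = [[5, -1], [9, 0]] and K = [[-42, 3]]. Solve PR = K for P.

R is on the right of P, so right-multiply by R⁻¹: P = KR⁻¹.
R has determinant 9; R⁻¹ = [[0, 1/9], [-1, 5/9]].
P = KR⁻¹ = [[-42, 3]] · [[0, 1/9], [-1, 5/9]] = [[-3, -3]].

P = [[-3, -3]]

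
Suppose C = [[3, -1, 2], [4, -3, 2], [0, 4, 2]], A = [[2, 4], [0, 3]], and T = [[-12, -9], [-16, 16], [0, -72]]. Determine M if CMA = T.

M = [[-2, 3], [0, -4], [0, -4]]

M = C⁻¹TA⁻¹ (apply C⁻¹ on the left and A⁻¹ on the right).
det C = -2; the adjugate gives C⁻¹ = [[7, -5, -2], [4, -3, -1], [-8, 6, 5/2]].
det A = 6, so A⁻¹ = [[1/2, -2/3], [0, 1/3]].
C⁻¹T = [[-4, 1], [0, -12], [0, -12]].
M = (C⁻¹T)A⁻¹ = [[-2, 3], [0, -4], [0, -4]].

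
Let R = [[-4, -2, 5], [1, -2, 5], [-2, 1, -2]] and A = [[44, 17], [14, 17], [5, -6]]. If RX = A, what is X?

Since R multiplies X on the left, X = R⁻¹A.
det R = 5; the adjugate gives R⁻¹ = [[-1/5, 1/5, 0], [-8/5, 18/5, 5], [-3/5, 8/5, 2]].
X = R⁻¹A = [[-1/5, 1/5, 0], [-8/5, 18/5, 5], [-3/5, 8/5, 2]] · [[44, 17], [14, 17], [5, -6]] = [[-6, 0], [5, 4], [6, 5]].

X = [[-6, 0], [5, 4], [6, 5]]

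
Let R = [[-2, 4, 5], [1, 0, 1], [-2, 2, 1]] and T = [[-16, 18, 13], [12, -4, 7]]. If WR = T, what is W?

Since R sits to the right of W, W = TR⁻¹.
det R = 2, so R⁻¹ = [[-1, 3, 2], [-3/2, 4, 7/2], [1, -2, -2]].
W = TR⁻¹ = [[-16, 18, 13], [12, -4, 7]] · [[-1, 3, 2], [-3/2, 4, 7/2], [1, -2, -2]] = [[2, -2, 5], [1, 6, -4]].

W = [[2, -2, 5], [1, 6, -4]]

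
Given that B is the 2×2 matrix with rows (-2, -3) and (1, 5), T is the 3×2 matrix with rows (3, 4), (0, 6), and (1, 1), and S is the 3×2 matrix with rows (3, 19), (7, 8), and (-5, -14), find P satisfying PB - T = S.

P = [[-1, 4], [-3, 1], [1, -2]]

PB = S + T = [[6, 23], [7, 14], [-4, -13]].
Right-multiplying both sides by B⁻¹ gives P = (S + T)B⁻¹.
B has determinant -7; B⁻¹ = [[-5/7, -3/7], [1/7, 2/7]].
P = (S + T)B⁻¹ = [[-1, 4], [-3, 1], [1, -2]].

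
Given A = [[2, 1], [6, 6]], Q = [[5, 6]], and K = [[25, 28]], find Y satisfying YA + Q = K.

YA = K − Q = [[20, 22]].
Since A sits to the right of Y, Y = (K − Q)A⁻¹.
A has determinant 6; A⁻¹ = [[1, -1/6], [-1, 1/3]].
Y = (K − Q)A⁻¹ = [[-2, 4]].

Y = [[-2, 4]]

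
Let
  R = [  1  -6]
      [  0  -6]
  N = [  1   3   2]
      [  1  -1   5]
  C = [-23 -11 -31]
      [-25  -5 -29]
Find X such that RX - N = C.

RX = C + N = [[-22, -8, -29], [-24, -6, -24]].
R is on the left of X, so left-multiply by R⁻¹: X = R⁻¹(C + N).
det R = -6, so R⁻¹ = [[1, -1], [0, -1/6]].
X = R⁻¹(C + N) = [[2, -2, -5], [4, 1, 4]].

X = [[2, -2, -5], [4, 1, 4]]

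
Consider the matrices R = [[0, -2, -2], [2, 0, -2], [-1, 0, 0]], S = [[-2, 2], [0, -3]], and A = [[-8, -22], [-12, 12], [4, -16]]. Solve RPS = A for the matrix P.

P = R⁻¹AS⁻¹ (apply R⁻¹ on the left and S⁻¹ on the right).
R has determinant -4; R⁻¹ = [[0, 0, -1], [-1/2, 1/2, 1], [0, -1/2, -1]].
det S = 6; the adjugate gives S⁻¹ = [[-1/2, -1/3], [0, -1/3]].
R⁻¹A = [[-4, 16], [2, 1], [2, 10]].
P = (R⁻¹A)S⁻¹ = [[2, -4], [-1, -1], [-1, -4]].

P = [[2, -4], [-1, -1], [-1, -4]]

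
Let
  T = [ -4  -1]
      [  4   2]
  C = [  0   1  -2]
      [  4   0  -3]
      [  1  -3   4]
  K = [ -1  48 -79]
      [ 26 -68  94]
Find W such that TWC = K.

W = [[-1, -2, 2], [-5, 5, 5]]

Left-multiply by T⁻¹ and right-multiply by C⁻¹: W = T⁻¹KC⁻¹.
T has determinant -4; T⁻¹ = [[-1/2, -1/4], [1, 1]].
det C = 5, so C⁻¹ = [[-9/5, 2/5, -3/5], [-19/5, 2/5, -8/5], [-12/5, 1/5, -4/5]].
T⁻¹K = [[-6, -7, 16], [25, -20, 15]].
W = (T⁻¹K)C⁻¹ = [[-1, -2, 2], [-5, 5, 5]].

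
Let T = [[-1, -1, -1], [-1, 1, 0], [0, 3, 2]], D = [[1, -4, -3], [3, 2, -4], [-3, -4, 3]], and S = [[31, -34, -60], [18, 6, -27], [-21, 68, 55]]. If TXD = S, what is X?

Left-multiply by T⁻¹ and right-multiply by D⁻¹: X = T⁻¹SD⁻¹.
det T = -1; the adjugate gives T⁻¹ = [[-2, 1, -1], [-2, 2, -1], [3, -3, 2]].
det D = -4, so D⁻¹ = [[5/2, -6, -11/2], [-3/4, 3/2, 5/4], [3/2, -4, -7/2]].
T⁻¹S = [[-23, 6, 38], [-5, 12, 11], [-3, 16, 11]].
X = (T⁻¹S)D⁻¹ = [[-5, -5, 1], [-5, 4, 4], [-3, -2, -2]].

X = [[-5, -5, 1], [-5, 4, 4], [-3, -2, -2]]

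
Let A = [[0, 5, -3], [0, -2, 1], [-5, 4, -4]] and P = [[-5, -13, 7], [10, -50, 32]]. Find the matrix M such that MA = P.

Since A sits to the right of M, M = PA⁻¹.
A has determinant 5; A⁻¹ = [[4/5, 8/5, -1/5], [-1, -3, 0], [-2, -5, 0]].
M = PA⁻¹ = [[-5, -13, 7], [10, -50, 32]] · [[4/5, 8/5, -1/5], [-1, -3, 0], [-2, -5, 0]] = [[-5, -4, 1], [-6, 6, -2]].

M = [[-5, -4, 1], [-6, 6, -2]]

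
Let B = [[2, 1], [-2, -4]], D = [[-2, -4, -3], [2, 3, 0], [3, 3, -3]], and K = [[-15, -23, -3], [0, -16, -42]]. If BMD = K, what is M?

M = [[3, -2, 0], [-4, 0, -1]]

Isolating M: multiply by B⁻¹ from the left and D⁻¹ from the right, so M = B⁻¹KD⁻¹.
det B = -6; the adjugate gives B⁻¹ = [[2/3, 1/6], [-1/3, -1/3]].
det D = 3; the adjugate gives D⁻¹ = [[-3, -7, 3], [2, 5, -2], [-1, -2, 2/3]].
B⁻¹K = [[-10, -18, -9], [5, 13, 15]].
M = (B⁻¹K)D⁻¹ = [[3, -2, 0], [-4, 0, -1]].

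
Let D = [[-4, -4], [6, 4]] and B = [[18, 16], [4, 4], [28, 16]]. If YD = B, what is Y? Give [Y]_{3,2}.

6

D is on the right of Y, so right-multiply by D⁻¹: Y = BD⁻¹.
det D = 8; the adjugate gives D⁻¹ = [[1/2, 1/2], [-3/4, -1/2]].
Y = BD⁻¹ = [[18, 16], [4, 4], [28, 16]] · [[1/2, 1/2], [-3/4, -1/2]] = [[-3, 1], [-1, 0], [2, 6]].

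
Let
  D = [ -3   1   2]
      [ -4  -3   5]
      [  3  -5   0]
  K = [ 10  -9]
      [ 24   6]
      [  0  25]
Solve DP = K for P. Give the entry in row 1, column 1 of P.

-5

D is on the left of P, so left-multiply by D⁻¹: P = D⁻¹K.
D has determinant -2; D⁻¹ = [[-25/2, 5, -11/2], [-15/2, 3, -7/2], [-29/2, 6, -13/2]].
P = D⁻¹K = [[-25/2, 5, -11/2], [-15/2, 3, -7/2], [-29/2, 6, -13/2]] · [[10, -9], [24, 6], [0, 25]] = [[-5, 5], [-3, -2], [-1, 4]].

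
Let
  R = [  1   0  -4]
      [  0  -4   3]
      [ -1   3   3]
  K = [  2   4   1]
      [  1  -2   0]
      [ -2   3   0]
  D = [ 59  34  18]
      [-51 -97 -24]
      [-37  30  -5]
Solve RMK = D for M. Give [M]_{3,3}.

1

Isolating M: multiply by R⁻¹ from the left and K⁻¹ from the right, so M = R⁻¹DK⁻¹.
R has determinant -5; R⁻¹ = [[21/5, 12/5, 16/5], [3/5, 1/5, 3/5], [4/5, 3/5, 4/5]].
K has determinant -1; K⁻¹ = [[0, -3, -2], [0, -2, -1], [1, 14, 8]].
R⁻¹D = [[7, 6, 2], [3, 19, 3], [-13, -7, -4]].
M = (R⁻¹D)K⁻¹ = [[2, -5, -4], [3, -5, -1], [-4, -3, 1]].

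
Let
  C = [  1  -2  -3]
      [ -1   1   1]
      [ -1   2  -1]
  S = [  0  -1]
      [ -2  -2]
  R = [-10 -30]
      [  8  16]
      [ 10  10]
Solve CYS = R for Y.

Y = C⁻¹RS⁻¹ (apply C⁻¹ on the left and S⁻¹ on the right).
det C = 4, so C⁻¹ = [[-3/4, -2, 1/4], [-1/2, -1, 1/2], [-1/4, 0, -1/4]].
S has determinant -2; S⁻¹ = [[1, -1/2], [-1, 0]].
C⁻¹R = [[-6, -7], [2, 4], [0, 5]].
Y = (C⁻¹R)S⁻¹ = [[1, 3], [-2, -1], [-5, 0]].

Y = [[1, 3], [-2, -1], [-5, 0]]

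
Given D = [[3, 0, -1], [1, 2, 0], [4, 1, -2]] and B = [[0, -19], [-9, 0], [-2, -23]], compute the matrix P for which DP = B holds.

D is on the left of P, so left-multiply by D⁻¹: P = D⁻¹B.
D has determinant -5; D⁻¹ = [[4/5, 1/5, -2/5], [-2/5, 2/5, 1/5], [7/5, 3/5, -6/5]].
P = D⁻¹B = [[4/5, 1/5, -2/5], [-2/5, 2/5, 1/5], [7/5, 3/5, -6/5]] · [[0, -19], [-9, 0], [-2, -23]] = [[-1, -6], [-4, 3], [-3, 1]].

P = [[-1, -6], [-4, 3], [-3, 1]]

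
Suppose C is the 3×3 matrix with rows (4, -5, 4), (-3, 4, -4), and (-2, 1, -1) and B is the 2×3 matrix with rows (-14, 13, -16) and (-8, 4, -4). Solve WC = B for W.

C is on the right of W, so right-multiply by C⁻¹: W = BC⁻¹.
det C = -5; the adjugate gives C⁻¹ = [[0, 1/5, -4/5], [-1, -4/5, -4/5], [-1, -6/5, -1/5]].
W = BC⁻¹ = [[-14, 13, -16], [-8, 4, -4]] · [[0, 1/5, -4/5], [-1, -4/5, -4/5], [-1, -6/5, -1/5]] = [[3, 6, 4], [0, 0, 4]].

W = [[3, 6, 4], [0, 0, 4]]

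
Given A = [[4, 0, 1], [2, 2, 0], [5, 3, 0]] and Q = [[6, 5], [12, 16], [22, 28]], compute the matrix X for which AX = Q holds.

A is on the left of X, so left-multiply by A⁻¹: X = A⁻¹Q.
det A = -4, so A⁻¹ = [[0, -3/4, 1/2], [0, 5/4, -1/2], [1, 3, -2]].
X = A⁻¹Q = [[0, -3/4, 1/2], [0, 5/4, -1/2], [1, 3, -2]] · [[6, 5], [12, 16], [22, 28]] = [[2, 2], [4, 6], [-2, -3]].

X = [[2, 2], [4, 6], [-2, -3]]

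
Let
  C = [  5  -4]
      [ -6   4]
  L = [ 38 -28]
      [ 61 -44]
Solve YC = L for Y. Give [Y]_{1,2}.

Since C sits to the right of Y, Y = LC⁻¹.
det C = -4; the adjugate gives C⁻¹ = [[-1, -1], [-3/2, -5/4]].
Y = LC⁻¹ = [[38, -28], [61, -44]] · [[-1, -1], [-3/2, -5/4]] = [[4, -3], [5, -6]].

-3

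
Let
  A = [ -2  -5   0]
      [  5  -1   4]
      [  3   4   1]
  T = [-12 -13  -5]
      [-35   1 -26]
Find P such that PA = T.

Right-multiplying both sides by A⁻¹ gives P = TA⁻¹.
det A = -1, so A⁻¹ = [[17, -5, 20], [-7, 2, -8], [-23, 7, -27]].
P = TA⁻¹ = [[-12, -13, -5], [-35, 1, -26]] · [[17, -5, 20], [-7, 2, -8], [-23, 7, -27]] = [[2, -1, -1], [-4, -5, -6]].

P = [[2, -1, -1], [-4, -5, -6]]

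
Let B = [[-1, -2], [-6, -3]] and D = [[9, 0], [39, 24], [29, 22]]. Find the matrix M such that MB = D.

B is on the right of M, so right-multiply by B⁻¹: M = DB⁻¹.
B has determinant -9; B⁻¹ = [[1/3, -2/9], [-2/3, 1/9]].
M = DB⁻¹ = [[9, 0], [39, 24], [29, 22]] · [[1/3, -2/9], [-2/3, 1/9]] = [[3, -2], [-3, -6], [-5, -4]].

M = [[3, -2], [-3, -6], [-5, -4]]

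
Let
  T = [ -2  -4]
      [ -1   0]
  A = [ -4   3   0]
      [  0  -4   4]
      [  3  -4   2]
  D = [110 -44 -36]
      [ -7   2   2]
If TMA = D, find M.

Isolating M: multiply by T⁻¹ from the left and A⁻¹ from the right, so M = T⁻¹DA⁻¹.
det T = -4, so T⁻¹ = [[0, -1], [-1/4, 1/2]].
A has determinant 4; A⁻¹ = [[2, -3/2, 3], [3, -2, 4], [3, -7/4, 4]].
T⁻¹D = [[7, -2, -2], [-31, 12, 10]].
M = (T⁻¹D)A⁻¹ = [[2, -3, 5], [4, 5, -5]].

M = [[2, -3, 5], [4, 5, -5]]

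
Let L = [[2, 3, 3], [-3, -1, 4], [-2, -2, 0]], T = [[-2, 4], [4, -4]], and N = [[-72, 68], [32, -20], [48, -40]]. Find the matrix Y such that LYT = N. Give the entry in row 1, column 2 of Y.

-2

Y = L⁻¹NT⁻¹ (apply L⁻¹ on the left and T⁻¹ on the right).
L has determinant 4; L⁻¹ = [[2, -3/2, 15/4], [-2, 3/2, -17/4], [1, -1/2, 7/4]].
det T = -8, so T⁻¹ = [[1/2, 1/2], [1/2, 1/4]].
L⁻¹N = [[-12, 16], [-12, 4], [-4, 8]].
Y = (L⁻¹N)T⁻¹ = [[2, -2], [-4, -5], [2, 0]].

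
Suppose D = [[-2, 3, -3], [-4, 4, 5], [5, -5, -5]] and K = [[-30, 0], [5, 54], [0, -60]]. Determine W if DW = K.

D is on the left of W, so left-multiply by D⁻¹: W = D⁻¹K.
det D = 5, so D⁻¹ = [[1, 6, 27/5], [1, 5, 22/5], [0, 1, 4/5]].
W = D⁻¹K = [[1, 6, 27/5], [1, 5, 22/5], [0, 1, 4/5]] · [[-30, 0], [5, 54], [0, -60]] = [[0, 0], [-5, 6], [5, 6]].

W = [[0, 0], [-5, 6], [5, 6]]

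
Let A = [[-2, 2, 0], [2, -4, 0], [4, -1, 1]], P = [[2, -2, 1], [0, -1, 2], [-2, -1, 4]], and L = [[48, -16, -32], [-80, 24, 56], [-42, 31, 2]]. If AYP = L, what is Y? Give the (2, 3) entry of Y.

-4

Y = A⁻¹LP⁻¹ (apply A⁻¹ on the left and P⁻¹ on the right).
det A = 4; the adjugate gives A⁻¹ = [[-1, -1/2, 0], [-1/2, -1/2, 0], [7/2, 3/2, 1]].
det P = 2, so P⁻¹ = [[-1, 7/2, -3/2], [-2, 5, -2], [-1, 3, -1]].
A⁻¹L = [[-8, 4, 4], [16, -4, -12], [6, 11, -26]].
Y = (A⁻¹L)P⁻¹ = [[-4, 4, 0], [4, 0, -4], [-2, -2, -5]].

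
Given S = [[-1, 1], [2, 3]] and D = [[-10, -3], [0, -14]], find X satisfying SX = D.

X = [[6, -1], [-4, -4]]

Since S multiplies X on the left, X = S⁻¹D.
S has determinant -5; S⁻¹ = [[-3/5, 1/5], [2/5, 1/5]].
X = S⁻¹D = [[-3/5, 1/5], [2/5, 1/5]] · [[-10, -3], [0, -14]] = [[6, -1], [-4, -4]].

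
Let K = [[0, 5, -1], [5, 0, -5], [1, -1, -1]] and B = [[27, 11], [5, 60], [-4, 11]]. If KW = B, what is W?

W = [[-1, 6], [5, 1], [-2, -6]]

K is on the left of W, so left-multiply by K⁻¹: W = K⁻¹B.
det K = 5, so K⁻¹ = [[-1, 6/5, -5], [0, 1/5, -1], [-1, 1, -5]].
W = K⁻¹B = [[-1, 6/5, -5], [0, 1/5, -1], [-1, 1, -5]] · [[27, 11], [5, 60], [-4, 11]] = [[-1, 6], [5, 1], [-2, -6]].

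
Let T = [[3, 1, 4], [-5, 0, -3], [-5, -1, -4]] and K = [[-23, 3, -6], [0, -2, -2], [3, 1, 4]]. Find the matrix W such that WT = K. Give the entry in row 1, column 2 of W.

Right-multiplying both sides by T⁻¹ gives W = KT⁻¹.
det T = 6, so T⁻¹ = [[-1/2, 0, -1/2], [-5/6, 4/3, -11/6], [5/6, -1/3, 5/6]].
W = KT⁻¹ = [[-23, 3, -6], [0, -2, -2], [3, 1, 4]] · [[-1/2, 0, -1/2], [-5/6, 4/3, -11/6], [5/6, -1/3, 5/6]] = [[4, 6, 1], [0, -2, 2], [1, 0, 0]].

6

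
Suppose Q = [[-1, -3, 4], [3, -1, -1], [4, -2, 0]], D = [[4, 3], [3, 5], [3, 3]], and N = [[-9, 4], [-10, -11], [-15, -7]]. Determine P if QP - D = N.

P = [[-3, 1], [0, 4], [-2, 5]]

QP = N + D = [[-5, 7], [-7, -6], [-12, -4]].
Since Q multiplies P on the left, P = Q⁻¹(N + D).
Q has determinant 6; Q⁻¹ = [[-1/3, -4/3, 7/6], [-2/3, -8/3, 11/6], [-1/3, -7/3, 5/3]].
P = Q⁻¹(N + D) = [[-3, 1], [0, 4], [-2, 5]].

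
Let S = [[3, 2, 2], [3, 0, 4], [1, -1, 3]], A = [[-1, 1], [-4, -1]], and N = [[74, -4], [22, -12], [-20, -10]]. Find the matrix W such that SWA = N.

W = [[-2, -2], [-4, -5], [-2, 1]]

W = S⁻¹NA⁻¹ (apply S⁻¹ on the left and A⁻¹ on the right).
S has determinant -4; S⁻¹ = [[-1, 2, -2], [5/4, -7/4, 3/2], [3/4, -5/4, 3/2]].
det A = 5, so A⁻¹ = [[-1/5, -1/5], [4/5, -1/5]].
S⁻¹N = [[10, 0], [24, 1], [-2, -3]].
W = (S⁻¹N)A⁻¹ = [[-2, -2], [-4, -5], [-2, 1]].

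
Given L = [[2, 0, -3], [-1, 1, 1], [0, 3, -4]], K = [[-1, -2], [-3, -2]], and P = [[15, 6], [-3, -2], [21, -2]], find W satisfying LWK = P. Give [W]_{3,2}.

Isolating W: multiply by L⁻¹ from the left and K⁻¹ from the right, so W = L⁻¹PK⁻¹.
det L = -5; the adjugate gives L⁻¹ = [[7/5, 9/5, -3/5], [4/5, 8/5, -1/5], [3/5, 6/5, -2/5]].
det K = -4, so K⁻¹ = [[1/2, -1/2], [-3/4, 1/4]].
L⁻¹P = [[3, 6], [3, 2], [-3, 2]].
W = (L⁻¹P)K⁻¹ = [[-3, 0], [0, -1], [-3, 2]].

2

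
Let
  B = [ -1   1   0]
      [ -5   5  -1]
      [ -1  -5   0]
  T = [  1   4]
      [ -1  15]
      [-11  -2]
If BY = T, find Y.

Y = [[1, -3], [2, 1], [6, 5]]

B is on the left of Y, so left-multiply by B⁻¹: Y = B⁻¹T.
det B = 6; the adjugate gives B⁻¹ = [[-5/6, 0, -1/6], [1/6, 0, -1/6], [5, -1, 0]].
Y = B⁻¹T = [[-5/6, 0, -1/6], [1/6, 0, -1/6], [5, -1, 0]] · [[1, 4], [-1, 15], [-11, -2]] = [[1, -3], [2, 1], [6, 5]].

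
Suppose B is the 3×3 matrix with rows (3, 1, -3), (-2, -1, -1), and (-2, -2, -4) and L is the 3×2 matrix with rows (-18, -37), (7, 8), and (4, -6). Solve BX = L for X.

X = [[-3, -5], [-3, -4], [2, 6]]

Left-multiplying both sides by B⁻¹ gives X = B⁻¹L.
det B = -6, so B⁻¹ = [[-1/3, -5/3, 2/3], [1, 3, -3/2], [-1/3, -2/3, 1/6]].
X = B⁻¹L = [[-1/3, -5/3, 2/3], [1, 3, -3/2], [-1/3, -2/3, 1/6]] · [[-18, -37], [7, 8], [4, -6]] = [[-3, -5], [-3, -4], [2, 6]].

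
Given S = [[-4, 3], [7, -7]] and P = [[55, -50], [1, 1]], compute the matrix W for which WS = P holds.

Since S sits to the right of W, W = PS⁻¹.
S has determinant 7; S⁻¹ = [[-1, -3/7], [-1, -4/7]].
W = PS⁻¹ = [[55, -50], [1, 1]] · [[-1, -3/7], [-1, -4/7]] = [[-5, 5], [-2, -1]].

W = [[-5, 5], [-2, -1]]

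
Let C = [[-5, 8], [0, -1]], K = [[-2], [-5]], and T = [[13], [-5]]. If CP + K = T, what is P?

P = [[-3], [0]]

CP = T − K = [[15], [0]].
Since C multiplies P on the left, P = C⁻¹(T − K).
det C = 5, so C⁻¹ = [[-1/5, -8/5], [0, -1]].
P = C⁻¹(T − K) = [[-3], [0]].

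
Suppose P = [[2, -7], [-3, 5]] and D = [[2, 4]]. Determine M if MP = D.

M = [[-2, -2]]

Right-multiplying both sides by P⁻¹ gives M = DP⁻¹.
P has determinant -11; P⁻¹ = [[-5/11, -7/11], [-3/11, -2/11]].
M = DP⁻¹ = [[2, 4]] · [[-5/11, -7/11], [-3/11, -2/11]] = [[-2, -2]].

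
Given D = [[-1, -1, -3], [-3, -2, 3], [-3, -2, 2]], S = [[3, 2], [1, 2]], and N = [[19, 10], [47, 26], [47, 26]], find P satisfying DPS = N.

P = [[-3, 0], [-4, 2], [0, 0]]

P = D⁻¹NS⁻¹ (apply D⁻¹ on the left and S⁻¹ on the right).
det D = 1, so D⁻¹ = [[2, 8, -9], [-3, -11, 12], [0, 1, -1]].
det S = 4; the adjugate gives S⁻¹ = [[1/2, -1/2], [-1/4, 3/4]].
D⁻¹N = [[-9, -6], [-10, -4], [0, 0]].
P = (D⁻¹N)S⁻¹ = [[-3, 0], [-4, 2], [0, 0]].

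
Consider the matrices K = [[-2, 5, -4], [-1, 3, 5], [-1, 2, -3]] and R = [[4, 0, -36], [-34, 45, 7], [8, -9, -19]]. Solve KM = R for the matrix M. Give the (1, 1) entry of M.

3

K is on the left of M, so left-multiply by K⁻¹: M = K⁻¹R.
det K = -6, so K⁻¹ = [[19/6, -7/6, -37/6], [4/3, -1/3, -7/3], [-1/6, 1/6, 1/6]].
M = K⁻¹R = [[19/6, -7/6, -37/6], [4/3, -1/3, -7/3], [-1/6, 1/6, 1/6]] · [[4, 0, -36], [-34, 45, 7], [8, -9, -19]] = [[3, 3, -5], [-2, 6, -6], [-5, 6, 4]].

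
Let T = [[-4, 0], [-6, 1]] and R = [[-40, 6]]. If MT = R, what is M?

Right-multiplying both sides by T⁻¹ gives M = RT⁻¹.
det T = -4; the adjugate gives T⁻¹ = [[-1/4, 0], [-3/2, 1]].
M = RT⁻¹ = [[-40, 6]] · [[-1/4, 0], [-3/2, 1]] = [[1, 6]].

M = [[1, 6]]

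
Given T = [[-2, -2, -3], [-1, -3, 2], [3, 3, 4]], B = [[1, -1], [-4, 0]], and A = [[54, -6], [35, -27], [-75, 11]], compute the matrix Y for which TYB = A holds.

Isolating Y: multiply by T⁻¹ from the left and B⁻¹ from the right, so Y = T⁻¹AB⁻¹.
T has determinant -2; T⁻¹ = [[9, 1/2, 13/2], [-5, -1/2, -7/2], [-3, 0, -2]].
det B = -4; the adjugate gives B⁻¹ = [[0, -1/4], [-1, -1/4]].
T⁻¹A = [[16, 4], [-25, 5], [-12, -4]].
Y = (T⁻¹A)B⁻¹ = [[-4, -5], [-5, 5], [4, 4]].

Y = [[-4, -5], [-5, 5], [4, 4]]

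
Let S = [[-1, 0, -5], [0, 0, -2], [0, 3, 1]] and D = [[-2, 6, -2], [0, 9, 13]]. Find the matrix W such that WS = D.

Since S sits to the right of W, W = DS⁻¹.
S has determinant -6; S⁻¹ = [[-1, 5/2, 0], [0, 1/6, 1/3], [0, -1/2, 0]].
W = DS⁻¹ = [[-2, 6, -2], [0, 9, 13]] · [[-1, 5/2, 0], [0, 1/6, 1/3], [0, -1/2, 0]] = [[2, -3, 2], [0, -5, 3]].

W = [[2, -3, 2], [0, -5, 3]]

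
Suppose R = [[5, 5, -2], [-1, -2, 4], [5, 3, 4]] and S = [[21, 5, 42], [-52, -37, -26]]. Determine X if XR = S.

Right-multiplying both sides by R⁻¹ gives X = SR⁻¹.
det R = 6, so R⁻¹ = [[-10/3, -13/3, 8/3], [4, 5, -3], [7/6, 5/3, -5/6]].
X = SR⁻¹ = [[21, 5, 42], [-52, -37, -26]] · [[-10/3, -13/3, 8/3], [4, 5, -3], [7/6, 5/3, -5/6]] = [[-1, 4, 6], [-5, -3, -6]].

X = [[-1, 4, 6], [-5, -3, -6]]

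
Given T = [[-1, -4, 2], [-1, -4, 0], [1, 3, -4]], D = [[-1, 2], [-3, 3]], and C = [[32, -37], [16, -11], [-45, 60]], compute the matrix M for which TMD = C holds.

M = [[-5, 3], [0, 1], [-5, -1]]

Isolating M: multiply by T⁻¹ from the left and D⁻¹ from the right, so M = T⁻¹CD⁻¹.
det T = 2; the adjugate gives T⁻¹ = [[8, -5, 4], [-2, 1, -1], [1/2, -1/2, 0]].
D has determinant 3; D⁻¹ = [[1, -2/3], [1, -1/3]].
T⁻¹C = [[-4, -1], [-3, 3], [8, -13]].
M = (T⁻¹C)D⁻¹ = [[-5, 3], [0, 1], [-5, -1]].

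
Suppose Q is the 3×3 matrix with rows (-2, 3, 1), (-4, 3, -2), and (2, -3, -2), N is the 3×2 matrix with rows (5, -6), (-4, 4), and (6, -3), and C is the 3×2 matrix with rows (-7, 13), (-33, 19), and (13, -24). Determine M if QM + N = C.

QM = C − N = [[-12, 19], [-29, 15], [7, -21]].
Left-multiplying both sides by Q⁻¹ gives M = Q⁻¹(C − N).
det Q = -6; the adjugate gives Q⁻¹ = [[2, -1/2, 3/2], [2, -1/3, 4/3], [-1, 0, -1]].
M = Q⁻¹(C − N) = [[1, -1], [-5, 5], [5, 2]].

M = [[1, -1], [-5, 5], [5, 2]]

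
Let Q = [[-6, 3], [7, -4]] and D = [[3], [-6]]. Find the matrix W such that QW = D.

Q is on the left of W, so left-multiply by Q⁻¹: W = Q⁻¹D.
Q has determinant 3; Q⁻¹ = [[-4/3, -1], [-7/3, -2]].
W = Q⁻¹D = [[-4/3, -1], [-7/3, -2]] · [[3], [-6]] = [[2], [5]].

W = [[2], [5]]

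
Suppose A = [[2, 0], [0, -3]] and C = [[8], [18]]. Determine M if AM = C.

Left-multiplying both sides by A⁻¹ gives M = A⁻¹C.
det A = -6; the adjugate gives A⁻¹ = [[1/2, 0], [0, -1/3]].
M = A⁻¹C = [[1/2, 0], [0, -1/3]] · [[8], [18]] = [[4], [-6]].

M = [[4], [-6]]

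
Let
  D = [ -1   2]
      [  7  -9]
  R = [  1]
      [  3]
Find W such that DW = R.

W = [[3], [2]]

Left-multiplying both sides by D⁻¹ gives W = D⁻¹R.
det D = -5, so D⁻¹ = [[9/5, 2/5], [7/5, 1/5]].
W = D⁻¹R = [[9/5, 2/5], [7/5, 1/5]] · [[1], [3]] = [[3], [2]].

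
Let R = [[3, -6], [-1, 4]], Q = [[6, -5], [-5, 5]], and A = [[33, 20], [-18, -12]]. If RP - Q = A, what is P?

P = [[3, 3], [-5, -1]]

RP = A + Q = [[39, 15], [-23, -7]].
Since R multiplies P on the left, P = R⁻¹(A + Q).
det R = 6, so R⁻¹ = [[2/3, 1], [1/6, 1/2]].
P = R⁻¹(A + Q) = [[3, 3], [-5, -1]].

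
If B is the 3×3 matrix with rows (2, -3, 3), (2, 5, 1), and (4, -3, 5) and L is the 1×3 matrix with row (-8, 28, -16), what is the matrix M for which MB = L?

M = [[-6, 2, 0]]

Since B sits to the right of M, M = LB⁻¹.
det B = -4; the adjugate gives B⁻¹ = [[-7, -3/2, 9/2], [3/2, 1/2, -1], [13/2, 3/2, -4]].
M = LB⁻¹ = [[-8, 28, -16]] · [[-7, -3/2, 9/2], [3/2, 1/2, -1], [13/2, 3/2, -4]] = [[-6, 2, 0]].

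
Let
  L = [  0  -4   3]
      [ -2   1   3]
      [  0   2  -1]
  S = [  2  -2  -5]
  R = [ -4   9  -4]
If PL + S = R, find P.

P = [[-4, 3, -4]]

PL = R − S = [[-6, 11, 1]].
Since L sits to the right of P, P = (R − S)L⁻¹.
L has determinant -4; L⁻¹ = [[7/4, -1/2, 15/4], [1/2, 0, 3/2], [1, 0, 2]].
P = (R − S)L⁻¹ = [[-4, 3, -4]].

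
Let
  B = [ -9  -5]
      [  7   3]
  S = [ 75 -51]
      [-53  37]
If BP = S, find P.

Left-multiplying both sides by B⁻¹ gives P = B⁻¹S.
det B = 8, so B⁻¹ = [[3/8, 5/8], [-7/8, -9/8]].
P = B⁻¹S = [[3/8, 5/8], [-7/8, -9/8]] · [[75, -51], [-53, 37]] = [[-5, 4], [-6, 3]].

P = [[-5, 4], [-6, 3]]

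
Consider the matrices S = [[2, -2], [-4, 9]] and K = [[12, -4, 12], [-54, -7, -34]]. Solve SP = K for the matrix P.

Left-multiplying both sides by S⁻¹ gives P = S⁻¹K.
det S = 10, so S⁻¹ = [[9/10, 1/5], [2/5, 1/5]].
P = S⁻¹K = [[9/10, 1/5], [2/5, 1/5]] · [[12, -4, 12], [-54, -7, -34]] = [[0, -5, 4], [-6, -3, -2]].

P = [[0, -5, 4], [-6, -3, -2]]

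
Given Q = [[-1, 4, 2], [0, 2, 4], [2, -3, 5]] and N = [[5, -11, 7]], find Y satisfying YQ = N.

Y = [[-3, 2, 1]]

Since Q sits to the right of Y, Y = NQ⁻¹.
det Q = 2, so Q⁻¹ = [[11, -13, 6], [4, -9/2, 2], [-2, 5/2, -1]].
Y = NQ⁻¹ = [[5, -11, 7]] · [[11, -13, 6], [4, -9/2, 2], [-2, 5/2, -1]] = [[-3, 2, 1]].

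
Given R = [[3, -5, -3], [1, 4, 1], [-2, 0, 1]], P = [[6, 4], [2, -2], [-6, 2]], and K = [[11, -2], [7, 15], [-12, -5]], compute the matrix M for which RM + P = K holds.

RM = K − P = [[5, -6], [5, 17], [-6, -7]].
Left-multiplying both sides by R⁻¹ gives M = R⁻¹(K − P).
det R = 3, so R⁻¹ = [[4/3, 5/3, 7/3], [-1, -1, -2], [8/3, 10/3, 17/3]].
M = R⁻¹(K − P) = [[1, 4], [2, 3], [-4, 1]].

M = [[1, 4], [2, 3], [-4, 1]]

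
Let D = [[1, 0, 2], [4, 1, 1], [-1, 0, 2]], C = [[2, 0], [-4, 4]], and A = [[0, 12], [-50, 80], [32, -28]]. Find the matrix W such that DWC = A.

Isolating W: multiply by D⁻¹ from the left and C⁻¹ from the right, so W = D⁻¹AC⁻¹.
det D = 4; the adjugate gives D⁻¹ = [[1/2, 0, -1/2], [-9/4, 1, 7/4], [1/4, 0, 1/4]].
det C = 8; the adjugate gives C⁻¹ = [[1/2, 0], [1/2, 1/4]].
D⁻¹A = [[-16, 20], [6, 4], [8, -4]].
W = (D⁻¹A)C⁻¹ = [[2, 5], [5, 1], [2, -1]].

W = [[2, 5], [5, 1], [2, -1]]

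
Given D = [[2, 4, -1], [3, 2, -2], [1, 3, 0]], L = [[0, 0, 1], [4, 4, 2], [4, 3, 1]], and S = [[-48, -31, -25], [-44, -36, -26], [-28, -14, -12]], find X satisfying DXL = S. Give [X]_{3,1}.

X = D⁻¹SL⁻¹ (apply D⁻¹ on the left and L⁻¹ on the right).
det D = -3; the adjugate gives D⁻¹ = [[-2, 1, 2], [2/3, -1/3, -1/3], [-7/3, 2/3, 8/3]].
det L = -4; the adjugate gives L⁻¹ = [[1/2, -3/4, 1], [-1, 1, -1], [1, 0, 0]].
D⁻¹S = [[-4, -2, 0], [-8, -4, -4], [8, 11, 9]].
X = (D⁻¹S)L⁻¹ = [[0, 1, -2], [-4, 2, -4], [2, 5, -3]].

2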